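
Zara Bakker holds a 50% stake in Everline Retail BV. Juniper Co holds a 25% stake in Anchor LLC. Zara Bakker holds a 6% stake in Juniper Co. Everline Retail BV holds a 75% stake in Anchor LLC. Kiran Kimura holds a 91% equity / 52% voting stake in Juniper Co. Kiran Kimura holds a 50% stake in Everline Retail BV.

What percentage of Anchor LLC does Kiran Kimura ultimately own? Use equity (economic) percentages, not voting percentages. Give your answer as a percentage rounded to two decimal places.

Kiran reaches Anchor along 2 paths.
Via Everline: 50% × 75% = 37.5%.
Via Juniper: 91% × 25% = 22.75%.
Total: 37.5% + 22.75% = 60.25%.

60.25%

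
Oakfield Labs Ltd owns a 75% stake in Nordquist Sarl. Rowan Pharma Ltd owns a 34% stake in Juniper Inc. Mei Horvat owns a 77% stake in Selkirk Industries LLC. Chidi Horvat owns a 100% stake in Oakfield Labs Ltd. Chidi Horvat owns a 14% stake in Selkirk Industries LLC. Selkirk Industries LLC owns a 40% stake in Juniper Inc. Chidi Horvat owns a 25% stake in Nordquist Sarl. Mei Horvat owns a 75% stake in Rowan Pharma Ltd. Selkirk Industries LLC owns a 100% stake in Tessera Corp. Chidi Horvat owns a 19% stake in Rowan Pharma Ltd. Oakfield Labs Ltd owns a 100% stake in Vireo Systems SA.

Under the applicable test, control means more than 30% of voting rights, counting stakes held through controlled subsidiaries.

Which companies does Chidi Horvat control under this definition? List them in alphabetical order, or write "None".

Nordquist Sarl, Oakfield Labs Ltd, Vireo Systems SA

Chidi holds 100% of Oakfield, so Chidi controls Oakfield.
Oakfield holds 100% of Vireo, so Chidi controls Vireo.
Oakfield and Chidi together hold 75% + 25% = 100% of Nordquist, so Chidi controls Nordquist.
No other company's threshold is met.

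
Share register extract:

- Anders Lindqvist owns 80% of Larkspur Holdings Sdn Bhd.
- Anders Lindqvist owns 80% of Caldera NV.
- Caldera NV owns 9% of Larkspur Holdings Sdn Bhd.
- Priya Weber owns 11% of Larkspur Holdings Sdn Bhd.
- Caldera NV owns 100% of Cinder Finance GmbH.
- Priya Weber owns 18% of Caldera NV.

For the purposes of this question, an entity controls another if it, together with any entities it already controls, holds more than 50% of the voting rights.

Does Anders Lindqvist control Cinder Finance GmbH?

Anders holds 80% of Caldera, so Anders controls Caldera.
Caldera holds 100% of Cinder, so Anders controls Cinder.

Yes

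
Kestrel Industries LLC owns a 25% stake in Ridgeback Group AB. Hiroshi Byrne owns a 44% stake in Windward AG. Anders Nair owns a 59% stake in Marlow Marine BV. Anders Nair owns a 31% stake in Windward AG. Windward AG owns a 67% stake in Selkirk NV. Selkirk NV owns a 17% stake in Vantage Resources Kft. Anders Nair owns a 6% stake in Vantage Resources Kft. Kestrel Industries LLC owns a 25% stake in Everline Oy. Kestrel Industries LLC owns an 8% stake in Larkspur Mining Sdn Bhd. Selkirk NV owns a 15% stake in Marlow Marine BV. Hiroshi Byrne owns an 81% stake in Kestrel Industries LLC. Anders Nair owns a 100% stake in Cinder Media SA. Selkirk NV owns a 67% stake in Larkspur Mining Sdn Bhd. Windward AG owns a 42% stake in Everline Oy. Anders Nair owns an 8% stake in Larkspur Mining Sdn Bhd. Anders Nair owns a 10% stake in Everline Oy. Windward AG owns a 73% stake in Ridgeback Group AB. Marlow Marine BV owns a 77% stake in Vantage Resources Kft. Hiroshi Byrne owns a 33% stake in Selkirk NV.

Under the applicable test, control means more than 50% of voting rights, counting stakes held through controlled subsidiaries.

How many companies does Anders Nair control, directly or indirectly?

3

Anders holds 59% of Marlow, so Anders controls Marlow.
Marlow and Anders together hold 77% + 6% = 83% of Vantage, so Anders controls Vantage.
Anders holds 100% of Cinder, so Anders controls Cinder.
No other company's threshold is met.
Anders controls 3 companies.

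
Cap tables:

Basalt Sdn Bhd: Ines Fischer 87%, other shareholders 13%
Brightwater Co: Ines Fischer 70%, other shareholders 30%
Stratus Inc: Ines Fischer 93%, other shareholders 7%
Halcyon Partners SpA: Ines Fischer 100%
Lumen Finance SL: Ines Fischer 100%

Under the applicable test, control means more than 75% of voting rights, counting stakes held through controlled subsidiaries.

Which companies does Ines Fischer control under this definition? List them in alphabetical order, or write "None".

Ines holds 87% of Basalt, so Ines controls Basalt.
Ines holds 93% of Stratus, so Ines controls Stratus.
Ines holds 100% of Halcyon, so Ines controls Halcyon.
Ines holds 100% of Lumen, so Ines controls Lumen.
No other company's threshold is met.

Basalt Sdn Bhd, Halcyon Partners SpA, Lumen Finance SL, Stratus Inc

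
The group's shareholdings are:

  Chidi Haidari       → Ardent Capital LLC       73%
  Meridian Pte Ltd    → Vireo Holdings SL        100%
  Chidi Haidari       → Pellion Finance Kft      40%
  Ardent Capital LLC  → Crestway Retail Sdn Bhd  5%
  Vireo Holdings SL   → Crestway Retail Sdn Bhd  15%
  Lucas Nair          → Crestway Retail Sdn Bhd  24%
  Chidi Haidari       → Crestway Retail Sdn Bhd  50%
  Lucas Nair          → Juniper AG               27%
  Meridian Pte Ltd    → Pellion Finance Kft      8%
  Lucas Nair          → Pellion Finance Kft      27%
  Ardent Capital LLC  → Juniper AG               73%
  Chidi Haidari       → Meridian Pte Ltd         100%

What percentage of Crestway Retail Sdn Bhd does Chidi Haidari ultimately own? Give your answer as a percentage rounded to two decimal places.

68.65%

Chidi reaches Crestway along 3 paths.
Via Ardent: 73% × 5% = 3.65%.
Direct stake: 50% = 50%.
Via Meridian → Vireo: 100% × 100% × 15% = 15%.
Total: 3.65% + 50% + 15% = 68.65%.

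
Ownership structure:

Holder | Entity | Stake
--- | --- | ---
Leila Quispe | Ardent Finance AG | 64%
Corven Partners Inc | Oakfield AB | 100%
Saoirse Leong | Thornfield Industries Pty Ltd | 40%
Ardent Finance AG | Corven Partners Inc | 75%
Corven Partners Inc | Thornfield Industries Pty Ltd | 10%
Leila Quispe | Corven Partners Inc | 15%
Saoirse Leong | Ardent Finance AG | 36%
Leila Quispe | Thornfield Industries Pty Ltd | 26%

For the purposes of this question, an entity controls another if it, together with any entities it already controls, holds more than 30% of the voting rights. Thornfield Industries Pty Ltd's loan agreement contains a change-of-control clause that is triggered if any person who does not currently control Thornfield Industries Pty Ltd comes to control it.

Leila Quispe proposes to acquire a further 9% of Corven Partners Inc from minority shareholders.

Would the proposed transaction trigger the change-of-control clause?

The purchase changes only Leila's holdings, so Leila is the only person who could newly come to control Thornfield.
Leila holds 64% of Ardent, so Leila controls Ardent.
Ardent and Leila together hold 75% + 15% = 90% of Corven, so Leila controls Corven.
Leila and Corven together hold 26% + 10% = 36% of Thornfield, so Leila controls Thornfield.
So Leila already controls Thornfield before the transaction.
After the purchase, Leila's direct stake in Corven rises to 15% + 9% = 24%.
Leila controlled Thornfield already, so this is not a new person acquiring control; every other person's position is unchanged or reduced.
No new person acquires control, so the clause is not triggered.

No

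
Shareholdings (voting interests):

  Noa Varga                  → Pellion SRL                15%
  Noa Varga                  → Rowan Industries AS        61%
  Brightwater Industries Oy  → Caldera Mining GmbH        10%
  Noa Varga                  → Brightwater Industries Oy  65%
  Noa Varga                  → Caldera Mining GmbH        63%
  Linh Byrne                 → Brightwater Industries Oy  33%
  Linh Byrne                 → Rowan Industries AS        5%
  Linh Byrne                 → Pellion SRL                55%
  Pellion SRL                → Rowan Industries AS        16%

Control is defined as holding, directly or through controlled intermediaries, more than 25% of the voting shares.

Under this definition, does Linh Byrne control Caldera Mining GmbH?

No

Linh holds 55% of Pellion, so Linh controls Pellion.
Linh holds 33% of Brightwater, so Linh controls Brightwater.
In Caldera, Linh's side holds only 10%, not > 25%.
So Linh does not control Caldera.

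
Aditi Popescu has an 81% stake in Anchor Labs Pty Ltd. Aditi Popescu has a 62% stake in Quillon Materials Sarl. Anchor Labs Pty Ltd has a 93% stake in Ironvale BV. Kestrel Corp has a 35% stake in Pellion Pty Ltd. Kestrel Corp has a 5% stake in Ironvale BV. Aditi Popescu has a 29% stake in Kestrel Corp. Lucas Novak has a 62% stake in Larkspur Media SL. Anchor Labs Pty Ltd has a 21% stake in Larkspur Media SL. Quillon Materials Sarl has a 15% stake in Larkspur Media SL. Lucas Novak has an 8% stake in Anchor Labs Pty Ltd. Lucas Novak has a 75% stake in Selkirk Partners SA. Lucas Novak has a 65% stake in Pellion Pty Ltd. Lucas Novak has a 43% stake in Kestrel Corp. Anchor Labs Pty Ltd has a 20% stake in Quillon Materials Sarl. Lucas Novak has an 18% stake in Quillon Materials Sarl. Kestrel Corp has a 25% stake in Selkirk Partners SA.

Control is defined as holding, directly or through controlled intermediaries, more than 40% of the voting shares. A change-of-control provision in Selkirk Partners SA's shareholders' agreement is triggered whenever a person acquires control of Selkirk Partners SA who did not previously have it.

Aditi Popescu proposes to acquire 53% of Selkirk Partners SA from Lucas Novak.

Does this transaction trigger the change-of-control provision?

Yes

The purchase adds only to Aditi's holdings (Lucas's stake shrinks), so Aditi is the only person who could newly come to control Selkirk.
Aditi holds 81% of Anchor, so Aditi controls Anchor.
Anchor and Aditi together hold 20% + 62% = 82% of Quillon, so Aditi controls Quillon.
Anchor holds 93% of Ironvale, so Aditi controls Ironvale.
Neither Aditi nor any entity Aditi controls holds any voting interest in Selkirk.
So before the transaction, Aditi does not control Selkirk.
After the purchase, Aditi holds 53% of Selkirk directly, and Lucas's stake falls to 22%.
Aditi holds 53% of Selkirk, so Aditi controls Selkirk.
Aditi did not control Selkirk before and does after, so the clause is triggered.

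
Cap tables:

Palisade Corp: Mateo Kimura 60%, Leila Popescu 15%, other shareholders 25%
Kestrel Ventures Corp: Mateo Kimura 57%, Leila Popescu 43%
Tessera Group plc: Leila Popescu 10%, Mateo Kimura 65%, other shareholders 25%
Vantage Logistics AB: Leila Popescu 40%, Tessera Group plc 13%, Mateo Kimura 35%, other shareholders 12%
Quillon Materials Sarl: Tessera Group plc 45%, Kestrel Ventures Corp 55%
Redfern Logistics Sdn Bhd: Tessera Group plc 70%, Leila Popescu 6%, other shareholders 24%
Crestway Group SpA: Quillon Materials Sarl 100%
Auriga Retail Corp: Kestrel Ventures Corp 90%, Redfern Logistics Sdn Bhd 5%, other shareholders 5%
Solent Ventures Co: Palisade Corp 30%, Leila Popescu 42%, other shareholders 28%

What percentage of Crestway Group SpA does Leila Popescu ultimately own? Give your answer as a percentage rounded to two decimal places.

28.15%

Leila reaches Crestway along 2 paths.
Via Tessera → Quillon: 10% × 45% × 100% = 4.5%.
Via Kestrel → Quillon: 43% × 55% × 100% = 23.65%.
Total: 4.5% + 23.65% = 28.15%.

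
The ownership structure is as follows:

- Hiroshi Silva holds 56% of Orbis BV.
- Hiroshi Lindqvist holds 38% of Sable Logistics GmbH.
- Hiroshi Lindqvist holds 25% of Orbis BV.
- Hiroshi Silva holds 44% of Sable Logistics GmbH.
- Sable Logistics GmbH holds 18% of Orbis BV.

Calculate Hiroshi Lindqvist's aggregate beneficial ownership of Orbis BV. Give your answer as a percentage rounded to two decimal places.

Hiroshi Lindqvist reaches Orbis along 2 paths.
Direct stake: 25% = 25%.
Via Sable: 38% × 18% = 6.84%.
Total: 25% + 6.84% = 31.84%.

31.84%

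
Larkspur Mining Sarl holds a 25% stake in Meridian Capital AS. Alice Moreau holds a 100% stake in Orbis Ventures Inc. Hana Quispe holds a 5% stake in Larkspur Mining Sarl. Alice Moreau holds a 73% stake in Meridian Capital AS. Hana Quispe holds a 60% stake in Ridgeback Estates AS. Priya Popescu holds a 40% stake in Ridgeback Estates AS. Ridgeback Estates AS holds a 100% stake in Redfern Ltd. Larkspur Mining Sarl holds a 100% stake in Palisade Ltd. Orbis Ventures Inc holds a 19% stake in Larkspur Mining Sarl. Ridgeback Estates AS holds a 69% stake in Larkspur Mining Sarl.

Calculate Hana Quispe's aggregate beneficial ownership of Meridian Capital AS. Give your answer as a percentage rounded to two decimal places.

11.60%

Hana reaches Meridian along 2 paths.
Via Ridgeback → Larkspur: 60% × 69% × 25% = 10.35%.
Via Larkspur: 5% × 25% = 1.25%.
Total: 10.35% + 1.25% = 11.6%.
Rounded: 11.60%.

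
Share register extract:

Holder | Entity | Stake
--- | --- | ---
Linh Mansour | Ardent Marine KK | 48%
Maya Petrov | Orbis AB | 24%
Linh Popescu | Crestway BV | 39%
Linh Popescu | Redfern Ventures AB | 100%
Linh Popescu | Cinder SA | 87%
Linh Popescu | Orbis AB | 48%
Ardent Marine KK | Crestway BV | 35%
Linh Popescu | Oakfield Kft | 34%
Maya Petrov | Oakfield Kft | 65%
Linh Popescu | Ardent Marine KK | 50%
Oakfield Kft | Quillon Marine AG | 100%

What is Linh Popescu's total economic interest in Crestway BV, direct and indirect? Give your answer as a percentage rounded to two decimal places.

Linh Popescu reaches Crestway along 2 paths.
Via Ardent: 50% × 35% = 17.5%.
Direct stake: 39% = 39%.
Total: 17.5% + 39% = 56.5%.
Rounded: 56.50%.

56.50%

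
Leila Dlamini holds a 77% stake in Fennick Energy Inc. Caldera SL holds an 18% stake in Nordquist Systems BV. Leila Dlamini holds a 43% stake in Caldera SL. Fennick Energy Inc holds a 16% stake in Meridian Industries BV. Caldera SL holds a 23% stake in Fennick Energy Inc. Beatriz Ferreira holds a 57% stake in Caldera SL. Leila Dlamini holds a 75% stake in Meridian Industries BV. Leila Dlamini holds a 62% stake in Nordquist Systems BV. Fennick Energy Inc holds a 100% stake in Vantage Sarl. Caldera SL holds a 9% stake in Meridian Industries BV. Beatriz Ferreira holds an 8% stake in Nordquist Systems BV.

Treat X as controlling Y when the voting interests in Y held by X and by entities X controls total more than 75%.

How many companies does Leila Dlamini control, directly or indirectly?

3

Leila holds 77% of Fennick, so Leila controls Fennick.
Fennick holds 100% of Vantage, so Leila controls Vantage.
Fennick and Leila together hold 16% + 75% = 91% of Meridian, so Leila controls Meridian.
No other company's threshold is met.
Leila controls 3 companies.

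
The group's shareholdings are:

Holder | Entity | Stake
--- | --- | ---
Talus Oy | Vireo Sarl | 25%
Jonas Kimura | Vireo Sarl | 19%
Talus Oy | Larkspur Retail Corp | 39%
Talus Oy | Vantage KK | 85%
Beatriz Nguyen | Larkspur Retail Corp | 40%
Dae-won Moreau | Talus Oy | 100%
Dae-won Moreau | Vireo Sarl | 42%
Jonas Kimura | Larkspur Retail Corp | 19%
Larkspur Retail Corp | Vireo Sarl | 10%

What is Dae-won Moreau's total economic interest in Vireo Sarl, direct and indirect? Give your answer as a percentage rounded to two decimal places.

Dae-won reaches Vireo along 3 paths.
Direct stake: 42% = 42%.
Via Talus: 100% × 25% = 25%.
Via Talus → Larkspur: 100% × 39% × 10% = 3.9%.
Total: 42% + 25% + 3.9% = 70.9%.
Rounded: 70.90%.

70.90%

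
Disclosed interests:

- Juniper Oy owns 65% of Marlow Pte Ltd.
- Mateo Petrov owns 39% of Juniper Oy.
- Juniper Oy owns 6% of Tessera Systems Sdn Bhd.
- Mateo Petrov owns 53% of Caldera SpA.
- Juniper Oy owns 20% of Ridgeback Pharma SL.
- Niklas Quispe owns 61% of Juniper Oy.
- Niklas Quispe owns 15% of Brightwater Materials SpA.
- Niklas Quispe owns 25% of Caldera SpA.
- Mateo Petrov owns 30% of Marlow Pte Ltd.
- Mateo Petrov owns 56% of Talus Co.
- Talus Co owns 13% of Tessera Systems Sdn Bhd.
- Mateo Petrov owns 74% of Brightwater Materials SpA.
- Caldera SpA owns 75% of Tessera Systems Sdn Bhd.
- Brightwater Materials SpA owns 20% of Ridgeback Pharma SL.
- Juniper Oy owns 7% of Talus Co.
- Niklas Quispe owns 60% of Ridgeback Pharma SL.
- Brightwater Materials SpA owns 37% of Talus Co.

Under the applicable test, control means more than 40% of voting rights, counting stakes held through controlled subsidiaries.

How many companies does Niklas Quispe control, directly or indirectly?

3

Niklas holds 61% of Juniper, so Niklas controls Juniper.
Niklas and Juniper together hold 60% + 20% = 80% of Ridgeback, so Niklas controls Ridgeback.
Juniper holds 65% of Marlow, so Niklas controls Marlow.
No other company's threshold is met.
Niklas controls 3 companies.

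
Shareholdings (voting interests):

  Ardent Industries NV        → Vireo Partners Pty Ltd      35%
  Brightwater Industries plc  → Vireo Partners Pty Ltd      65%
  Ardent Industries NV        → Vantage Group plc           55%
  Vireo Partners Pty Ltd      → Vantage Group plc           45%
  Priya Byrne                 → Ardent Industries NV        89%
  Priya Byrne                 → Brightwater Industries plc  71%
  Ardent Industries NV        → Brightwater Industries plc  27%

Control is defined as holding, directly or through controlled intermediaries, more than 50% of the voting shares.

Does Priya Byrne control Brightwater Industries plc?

Yes

Priya holds 89% of Ardent, so Priya controls Ardent.
Ardent and Priya together hold 27% + 71% = 98% of Brightwater, so Priya controls Brightwater.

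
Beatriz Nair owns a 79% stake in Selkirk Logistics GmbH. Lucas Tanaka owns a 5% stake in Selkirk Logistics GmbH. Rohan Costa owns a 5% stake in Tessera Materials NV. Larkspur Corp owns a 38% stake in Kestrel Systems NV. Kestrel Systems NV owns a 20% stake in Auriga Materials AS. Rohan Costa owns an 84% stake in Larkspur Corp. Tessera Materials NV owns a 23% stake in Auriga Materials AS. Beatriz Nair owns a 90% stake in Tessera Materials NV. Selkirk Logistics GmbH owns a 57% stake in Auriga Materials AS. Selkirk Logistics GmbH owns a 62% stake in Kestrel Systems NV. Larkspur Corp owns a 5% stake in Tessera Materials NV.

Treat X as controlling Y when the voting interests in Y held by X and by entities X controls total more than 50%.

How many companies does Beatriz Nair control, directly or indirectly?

4

Beatriz holds 79% of Selkirk, so Beatriz controls Selkirk.
Beatriz holds 90% of Tessera, so Beatriz controls Tessera.
Selkirk holds 62% of Kestrel, so Beatriz controls Kestrel.
Selkirk and Tessera and Kestrel together hold 57% + 23% + 20% = 100% of Auriga, so Beatriz controls Auriga.
No other company's threshold is met.
Beatriz controls 4 companies.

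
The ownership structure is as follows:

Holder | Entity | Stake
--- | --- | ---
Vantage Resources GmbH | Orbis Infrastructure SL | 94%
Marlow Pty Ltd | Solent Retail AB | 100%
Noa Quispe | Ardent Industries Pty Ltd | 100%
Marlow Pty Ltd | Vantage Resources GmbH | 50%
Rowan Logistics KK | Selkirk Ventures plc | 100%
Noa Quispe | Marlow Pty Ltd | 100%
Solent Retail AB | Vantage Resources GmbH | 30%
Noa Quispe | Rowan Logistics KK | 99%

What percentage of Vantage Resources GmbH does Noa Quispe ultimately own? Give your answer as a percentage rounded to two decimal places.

80.00%

Noa reaches Vantage along 2 paths.
Via Marlow: 100% × 50% = 50%.
Via Marlow → Solent: 100% × 100% × 30% = 30%.
Total: 50% + 30% = 80%.
Rounded: 80.00%.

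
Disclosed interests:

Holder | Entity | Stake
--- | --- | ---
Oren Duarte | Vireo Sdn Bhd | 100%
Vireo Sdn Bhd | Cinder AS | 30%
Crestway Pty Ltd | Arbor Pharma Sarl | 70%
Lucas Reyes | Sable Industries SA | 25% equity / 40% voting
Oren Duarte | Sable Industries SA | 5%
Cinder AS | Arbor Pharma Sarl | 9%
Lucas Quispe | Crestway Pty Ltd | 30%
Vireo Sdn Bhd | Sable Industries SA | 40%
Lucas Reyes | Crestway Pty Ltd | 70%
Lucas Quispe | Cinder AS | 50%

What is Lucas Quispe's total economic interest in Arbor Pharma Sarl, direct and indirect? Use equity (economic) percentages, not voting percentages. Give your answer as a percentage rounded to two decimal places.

25.50%

Lucas Quispe reaches Arbor along 2 paths.
Via Cinder: 50% × 9% = 4.5%.
Via Crestway: 30% × 70% = 21%.
Total: 4.5% + 21% = 25.5%.
Rounded: 25.50%.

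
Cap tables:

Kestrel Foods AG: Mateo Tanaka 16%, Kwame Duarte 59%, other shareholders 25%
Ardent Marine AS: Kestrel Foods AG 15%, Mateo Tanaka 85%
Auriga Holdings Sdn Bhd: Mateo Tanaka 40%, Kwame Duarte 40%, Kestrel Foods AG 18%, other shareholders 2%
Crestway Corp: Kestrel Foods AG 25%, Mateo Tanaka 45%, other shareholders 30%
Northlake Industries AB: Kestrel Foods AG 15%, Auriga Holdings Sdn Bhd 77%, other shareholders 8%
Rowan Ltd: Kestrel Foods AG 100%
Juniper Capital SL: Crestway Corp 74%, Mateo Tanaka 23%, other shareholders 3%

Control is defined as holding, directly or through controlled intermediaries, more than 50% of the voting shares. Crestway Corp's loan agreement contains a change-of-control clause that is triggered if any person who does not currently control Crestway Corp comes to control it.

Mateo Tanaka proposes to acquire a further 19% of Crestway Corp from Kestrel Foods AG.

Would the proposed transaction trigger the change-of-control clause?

The purchase adds only to Mateo's holdings (Kestrel's stake shrinks), so Mateo is the only person who could newly come to control Crestway.
Mateo holds 85% of Ardent, so Mateo controls Ardent.
In Crestway, Mateo's side holds only 45%, not > 50%.
So before the transaction, Mateo does not control Crestway.
After the purchase, Mateo's direct stake in Crestway rises to 45% + 19% = 64%, and Kestrel's stake falls to 6%.
Mateo holds 64% of Crestway, so Mateo controls Crestway.
Mateo did not control Crestway before and does after, so the clause is triggered.

Yes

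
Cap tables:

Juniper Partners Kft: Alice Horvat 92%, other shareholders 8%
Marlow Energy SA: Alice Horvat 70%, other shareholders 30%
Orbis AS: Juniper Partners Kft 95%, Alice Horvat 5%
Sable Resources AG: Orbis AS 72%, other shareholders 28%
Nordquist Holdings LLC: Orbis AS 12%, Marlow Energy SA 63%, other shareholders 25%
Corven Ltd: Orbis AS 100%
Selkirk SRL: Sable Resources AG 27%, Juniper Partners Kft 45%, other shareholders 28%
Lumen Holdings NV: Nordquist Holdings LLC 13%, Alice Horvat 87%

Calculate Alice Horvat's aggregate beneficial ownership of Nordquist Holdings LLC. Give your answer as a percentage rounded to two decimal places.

55.19%

Alice reaches Nordquist along 3 paths.
Via Juniper → Orbis: 92% × 95% × 12% = 10.488%.
Via Orbis: 5% × 12% = 0.6%.
Via Marlow: 70% × 63% = 44.1%.
Total: 10.488% + 0.6% + 44.1% = 55.188%.
Rounded: 55.19%.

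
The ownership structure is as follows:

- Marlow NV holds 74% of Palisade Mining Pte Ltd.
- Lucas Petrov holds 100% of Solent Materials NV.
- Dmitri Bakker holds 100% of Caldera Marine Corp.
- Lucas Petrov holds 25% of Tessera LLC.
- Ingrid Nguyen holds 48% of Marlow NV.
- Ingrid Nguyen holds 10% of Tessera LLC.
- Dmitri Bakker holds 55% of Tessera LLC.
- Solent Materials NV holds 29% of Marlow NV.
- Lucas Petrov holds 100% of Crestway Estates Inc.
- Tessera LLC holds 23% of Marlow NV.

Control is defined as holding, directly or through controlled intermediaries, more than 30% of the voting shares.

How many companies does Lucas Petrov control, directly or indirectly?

Lucas holds 100% of Solent, so Lucas controls Solent.
Lucas holds 100% of Crestway, so Lucas controls Crestway.
No other company's threshold is met.
Lucas controls 2 companies.

2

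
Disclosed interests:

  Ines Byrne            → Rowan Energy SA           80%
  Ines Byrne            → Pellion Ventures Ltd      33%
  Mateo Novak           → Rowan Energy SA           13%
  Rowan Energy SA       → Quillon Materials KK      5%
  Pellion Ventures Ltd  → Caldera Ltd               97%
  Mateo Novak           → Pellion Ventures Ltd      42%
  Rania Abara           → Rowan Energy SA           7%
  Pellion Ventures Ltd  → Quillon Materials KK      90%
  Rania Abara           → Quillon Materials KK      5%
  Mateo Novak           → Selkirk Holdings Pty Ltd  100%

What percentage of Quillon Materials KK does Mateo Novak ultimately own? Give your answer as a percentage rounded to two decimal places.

Mateo reaches Quillon along 2 paths.
Via Pellion: 42% × 90% = 37.8%.
Via Rowan: 13% × 5% = 0.65%.
Total: 37.8% + 0.65% = 38.45%.

38.45%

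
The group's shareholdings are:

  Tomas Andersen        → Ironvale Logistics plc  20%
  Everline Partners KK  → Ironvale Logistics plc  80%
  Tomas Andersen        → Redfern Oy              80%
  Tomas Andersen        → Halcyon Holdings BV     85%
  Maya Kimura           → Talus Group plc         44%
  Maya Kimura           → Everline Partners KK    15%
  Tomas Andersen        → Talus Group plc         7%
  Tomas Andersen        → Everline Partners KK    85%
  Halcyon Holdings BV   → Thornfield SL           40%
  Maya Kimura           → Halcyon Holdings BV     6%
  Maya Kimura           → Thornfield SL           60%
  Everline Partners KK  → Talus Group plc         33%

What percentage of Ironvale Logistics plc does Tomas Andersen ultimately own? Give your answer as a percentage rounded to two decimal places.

88.00%

Tomas reaches Ironvale along 2 paths.
Via Everline: 85% × 80% = 68%.
Direct stake: 20% = 20%.
Total: 68% + 20% = 88%.
Rounded: 88.00%.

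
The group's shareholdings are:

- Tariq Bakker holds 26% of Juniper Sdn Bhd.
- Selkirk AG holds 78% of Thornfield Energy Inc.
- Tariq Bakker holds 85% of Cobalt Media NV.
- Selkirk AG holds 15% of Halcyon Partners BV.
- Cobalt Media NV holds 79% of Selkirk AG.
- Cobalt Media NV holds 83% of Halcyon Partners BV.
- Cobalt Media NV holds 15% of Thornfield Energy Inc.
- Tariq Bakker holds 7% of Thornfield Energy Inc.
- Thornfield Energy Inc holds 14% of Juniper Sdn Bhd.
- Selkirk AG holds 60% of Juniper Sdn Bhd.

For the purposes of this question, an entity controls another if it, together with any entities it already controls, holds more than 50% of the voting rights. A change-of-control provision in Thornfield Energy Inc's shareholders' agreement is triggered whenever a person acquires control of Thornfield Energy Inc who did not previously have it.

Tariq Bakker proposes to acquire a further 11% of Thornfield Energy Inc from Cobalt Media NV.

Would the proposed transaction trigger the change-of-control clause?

No

The purchase adds only to Tariq's holdings (Cobalt's stake shrinks), so Tariq is the only person who could newly come to control Thornfield.
Tariq holds 85% of Cobalt, so Tariq controls Cobalt.
Cobalt holds 79% of Selkirk, so Tariq controls Selkirk.
Cobalt and Selkirk and Tariq together hold 15% + 78% + 7% = 100% of Thornfield, so Tariq controls Thornfield.
So Tariq already controls Thornfield before the transaction.
After the purchase, Tariq's direct stake in Thornfield rises to 7% + 11% = 18%, and Cobalt's stake falls to 4%.
Tariq controlled Thornfield already, so this is not a new person acquiring control; every other person's position is unchanged or reduced.
No new person acquires control, so the clause is not triggered.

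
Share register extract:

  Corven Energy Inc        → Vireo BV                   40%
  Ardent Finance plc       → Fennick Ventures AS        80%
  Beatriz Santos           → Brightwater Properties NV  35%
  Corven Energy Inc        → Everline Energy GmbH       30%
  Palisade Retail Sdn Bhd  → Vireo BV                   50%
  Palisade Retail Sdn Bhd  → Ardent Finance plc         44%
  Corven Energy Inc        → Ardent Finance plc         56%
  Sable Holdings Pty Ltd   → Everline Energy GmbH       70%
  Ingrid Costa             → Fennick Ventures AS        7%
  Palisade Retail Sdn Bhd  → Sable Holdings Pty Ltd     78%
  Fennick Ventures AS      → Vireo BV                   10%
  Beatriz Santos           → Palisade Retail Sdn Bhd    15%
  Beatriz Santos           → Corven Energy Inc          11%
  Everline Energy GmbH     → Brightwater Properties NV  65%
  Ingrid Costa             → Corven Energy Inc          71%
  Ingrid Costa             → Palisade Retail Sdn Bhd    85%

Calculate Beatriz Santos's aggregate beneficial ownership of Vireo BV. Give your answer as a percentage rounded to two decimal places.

12.92%

Beatriz reaches Vireo along 4 paths.
Via Palisade → Ardent → Fennick: 15% × 44% × 80% × 10% = 0.528%.
Via Corven → Ardent → Fennick: 11% × 56% × 80% × 10% = 0.4928%.
Via Corven: 11% × 40% = 4.4%.
Via Palisade: 15% × 50% = 7.5%.
Total: 0.528% + 0.4928% + 4.4% + 7.5% = 12.9208%.
Rounded: 12.92%.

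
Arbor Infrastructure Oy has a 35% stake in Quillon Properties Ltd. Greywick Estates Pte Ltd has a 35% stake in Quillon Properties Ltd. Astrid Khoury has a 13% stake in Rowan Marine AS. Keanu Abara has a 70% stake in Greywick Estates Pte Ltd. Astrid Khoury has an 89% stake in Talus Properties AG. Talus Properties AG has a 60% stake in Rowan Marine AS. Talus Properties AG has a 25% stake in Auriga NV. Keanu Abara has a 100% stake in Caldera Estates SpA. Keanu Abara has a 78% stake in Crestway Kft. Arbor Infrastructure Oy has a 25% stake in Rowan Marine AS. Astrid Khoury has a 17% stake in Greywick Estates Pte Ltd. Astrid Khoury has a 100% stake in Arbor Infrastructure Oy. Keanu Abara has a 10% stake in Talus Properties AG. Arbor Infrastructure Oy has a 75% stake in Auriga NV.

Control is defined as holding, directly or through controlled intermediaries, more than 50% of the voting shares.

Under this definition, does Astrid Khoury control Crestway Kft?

No

Astrid holds 89% of Talus, so Astrid controls Talus.
Astrid holds 100% of Arbor, so Astrid controls Arbor.
Arbor and Talus and Astrid together hold 25% + 60% + 13% = 98% of Rowan, so Astrid controls Rowan.
Talus and Arbor together hold 25% + 75% = 100% of Auriga, so Astrid controls Auriga.
Neither Astrid nor any entity Astrid controls holds any voting interest in Crestway.
So Astrid does not control Crestway.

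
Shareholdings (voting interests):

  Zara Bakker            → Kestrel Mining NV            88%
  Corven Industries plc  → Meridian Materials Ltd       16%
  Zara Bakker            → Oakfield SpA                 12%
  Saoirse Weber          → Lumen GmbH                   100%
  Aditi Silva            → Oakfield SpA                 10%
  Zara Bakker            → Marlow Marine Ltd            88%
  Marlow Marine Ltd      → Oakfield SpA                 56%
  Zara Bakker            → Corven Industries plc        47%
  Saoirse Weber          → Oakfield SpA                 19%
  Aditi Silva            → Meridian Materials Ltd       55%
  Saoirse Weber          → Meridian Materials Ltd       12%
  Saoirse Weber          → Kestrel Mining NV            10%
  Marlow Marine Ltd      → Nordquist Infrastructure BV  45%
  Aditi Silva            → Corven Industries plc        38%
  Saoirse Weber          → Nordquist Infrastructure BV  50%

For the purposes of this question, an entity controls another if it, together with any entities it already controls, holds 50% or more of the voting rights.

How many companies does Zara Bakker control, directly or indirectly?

3

Zara holds 88% of Marlow, so Zara controls Marlow.
Zara and Marlow together hold 12% + 56% = 68% of Oakfield, so Zara controls Oakfield.
Zara holds 88% of Kestrel, so Zara controls Kestrel.
No other company's threshold is met.
Zara controls 3 companies.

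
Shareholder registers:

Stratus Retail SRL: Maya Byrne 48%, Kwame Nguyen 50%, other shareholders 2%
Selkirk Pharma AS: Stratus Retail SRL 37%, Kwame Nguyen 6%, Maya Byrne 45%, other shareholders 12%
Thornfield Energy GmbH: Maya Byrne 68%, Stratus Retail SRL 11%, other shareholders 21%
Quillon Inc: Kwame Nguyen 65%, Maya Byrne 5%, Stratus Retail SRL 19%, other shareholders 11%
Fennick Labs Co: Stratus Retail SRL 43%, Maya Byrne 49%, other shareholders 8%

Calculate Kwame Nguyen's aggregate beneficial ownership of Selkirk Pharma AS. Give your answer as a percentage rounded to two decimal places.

Kwame reaches Selkirk along 2 paths.
Via Stratus: 50% × 37% = 18.5%.
Direct stake: 6% = 6%.
Total: 18.5% + 6% = 24.5%.
Rounded: 24.50%.

24.50%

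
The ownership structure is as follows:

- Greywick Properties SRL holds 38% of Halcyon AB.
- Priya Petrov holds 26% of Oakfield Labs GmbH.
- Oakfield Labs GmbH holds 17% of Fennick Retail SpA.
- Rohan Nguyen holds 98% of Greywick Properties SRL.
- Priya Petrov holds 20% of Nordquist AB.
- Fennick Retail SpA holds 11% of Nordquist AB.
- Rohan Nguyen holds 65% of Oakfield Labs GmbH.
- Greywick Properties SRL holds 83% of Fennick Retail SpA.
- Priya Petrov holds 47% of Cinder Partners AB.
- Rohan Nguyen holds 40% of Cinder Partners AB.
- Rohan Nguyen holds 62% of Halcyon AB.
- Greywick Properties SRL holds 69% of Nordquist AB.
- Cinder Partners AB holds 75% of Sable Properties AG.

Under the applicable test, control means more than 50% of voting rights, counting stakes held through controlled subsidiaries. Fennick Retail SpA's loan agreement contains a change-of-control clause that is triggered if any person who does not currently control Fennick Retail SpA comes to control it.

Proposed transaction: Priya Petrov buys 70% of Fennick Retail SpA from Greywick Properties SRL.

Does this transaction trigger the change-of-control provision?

The purchase adds only to Priya's holdings (Greywick's stake shrinks), so Priya is the only person who could newly come to control Fennick.
Priya's largest direct stake is 47% in Cinder, which does not meet the threshold, so Priya controls no company.
Neither Priya nor any entity Priya controls holds any voting interest in Fennick.
So before the transaction, Priya does not control Fennick.
After the purchase, Priya holds 70% of Fennick directly, and Greywick's stake falls to 13%.
Priya holds 70% of Fennick, so Priya controls Fennick.
Priya did not control Fennick before and does after, so the clause is triggered.

Yes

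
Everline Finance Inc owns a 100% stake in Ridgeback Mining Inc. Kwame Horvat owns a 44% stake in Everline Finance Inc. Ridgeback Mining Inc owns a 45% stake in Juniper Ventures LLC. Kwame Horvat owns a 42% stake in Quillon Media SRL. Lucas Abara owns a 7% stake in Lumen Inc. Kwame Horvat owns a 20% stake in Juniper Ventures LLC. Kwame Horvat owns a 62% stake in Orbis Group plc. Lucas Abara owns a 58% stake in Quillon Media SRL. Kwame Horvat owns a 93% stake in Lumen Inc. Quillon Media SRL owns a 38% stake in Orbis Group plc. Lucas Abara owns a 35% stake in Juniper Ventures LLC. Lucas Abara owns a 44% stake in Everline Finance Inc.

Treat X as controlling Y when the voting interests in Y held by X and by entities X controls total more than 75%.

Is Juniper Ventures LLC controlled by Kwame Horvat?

Kwame holds 93% of Lumen, so Kwame controls Lumen.
In Juniper, Kwame's side holds only 20%, not > 75%.
So Kwame does not control Juniper.

No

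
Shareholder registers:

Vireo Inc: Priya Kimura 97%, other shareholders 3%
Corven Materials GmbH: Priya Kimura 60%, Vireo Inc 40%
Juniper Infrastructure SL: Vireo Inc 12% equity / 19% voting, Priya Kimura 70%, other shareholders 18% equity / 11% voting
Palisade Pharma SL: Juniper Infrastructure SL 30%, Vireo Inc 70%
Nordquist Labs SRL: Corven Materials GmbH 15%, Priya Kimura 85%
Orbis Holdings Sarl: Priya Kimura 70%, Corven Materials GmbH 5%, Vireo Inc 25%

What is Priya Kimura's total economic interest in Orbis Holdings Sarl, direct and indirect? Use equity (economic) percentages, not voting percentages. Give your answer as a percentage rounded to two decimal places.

Priya reaches Orbis along 4 paths.
Direct stake: 70% = 70%.
Via Corven: 60% × 5% = 3%.
Via Vireo → Corven: 97% × 40% × 5% = 1.94%.
Via Vireo: 97% × 25% = 24.25%.
Total: 70% + 3% + 1.94% + 24.25% = 99.19%.

99.19%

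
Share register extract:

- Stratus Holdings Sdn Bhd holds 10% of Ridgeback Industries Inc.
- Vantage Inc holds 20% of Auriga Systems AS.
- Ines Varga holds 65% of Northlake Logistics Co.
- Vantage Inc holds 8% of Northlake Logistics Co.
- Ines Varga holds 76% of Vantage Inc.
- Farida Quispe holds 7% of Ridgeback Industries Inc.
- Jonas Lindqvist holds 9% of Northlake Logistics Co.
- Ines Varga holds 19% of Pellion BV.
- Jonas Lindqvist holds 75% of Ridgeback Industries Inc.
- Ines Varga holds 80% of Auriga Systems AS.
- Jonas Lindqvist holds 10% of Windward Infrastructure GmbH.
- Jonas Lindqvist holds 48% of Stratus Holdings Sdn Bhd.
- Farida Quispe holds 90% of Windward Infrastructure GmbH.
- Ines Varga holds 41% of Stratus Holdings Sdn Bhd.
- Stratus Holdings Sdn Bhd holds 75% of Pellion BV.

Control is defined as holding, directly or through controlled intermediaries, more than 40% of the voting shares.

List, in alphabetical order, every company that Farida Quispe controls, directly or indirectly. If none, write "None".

Windward Infrastructure GmbH

Farida holds 90% of Windward, so Farida controls Windward.
No other company's threshold is met.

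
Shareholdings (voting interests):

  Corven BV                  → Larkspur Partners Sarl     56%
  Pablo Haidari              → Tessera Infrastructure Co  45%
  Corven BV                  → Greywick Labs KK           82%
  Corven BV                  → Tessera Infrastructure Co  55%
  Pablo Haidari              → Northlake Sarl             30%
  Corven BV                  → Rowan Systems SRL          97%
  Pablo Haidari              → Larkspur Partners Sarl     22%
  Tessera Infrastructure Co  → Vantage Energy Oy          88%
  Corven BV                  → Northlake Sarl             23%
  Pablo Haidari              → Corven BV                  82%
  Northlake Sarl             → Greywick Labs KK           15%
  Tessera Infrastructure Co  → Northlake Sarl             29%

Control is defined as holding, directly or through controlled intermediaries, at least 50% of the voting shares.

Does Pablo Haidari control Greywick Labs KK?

Yes

Pablo holds 82% of Corven, so Pablo controls Corven.
Corven and Pablo together hold 55% + 45% = 100% of Tessera, so Pablo controls Tessera.
Corven and Tessera and Pablo together hold 23% + 29% + 30% = 82% of Northlake, so Pablo controls Northlake.
Northlake and Corven together hold 15% + 82% = 97% of Greywick, so Pablo controls Greywick.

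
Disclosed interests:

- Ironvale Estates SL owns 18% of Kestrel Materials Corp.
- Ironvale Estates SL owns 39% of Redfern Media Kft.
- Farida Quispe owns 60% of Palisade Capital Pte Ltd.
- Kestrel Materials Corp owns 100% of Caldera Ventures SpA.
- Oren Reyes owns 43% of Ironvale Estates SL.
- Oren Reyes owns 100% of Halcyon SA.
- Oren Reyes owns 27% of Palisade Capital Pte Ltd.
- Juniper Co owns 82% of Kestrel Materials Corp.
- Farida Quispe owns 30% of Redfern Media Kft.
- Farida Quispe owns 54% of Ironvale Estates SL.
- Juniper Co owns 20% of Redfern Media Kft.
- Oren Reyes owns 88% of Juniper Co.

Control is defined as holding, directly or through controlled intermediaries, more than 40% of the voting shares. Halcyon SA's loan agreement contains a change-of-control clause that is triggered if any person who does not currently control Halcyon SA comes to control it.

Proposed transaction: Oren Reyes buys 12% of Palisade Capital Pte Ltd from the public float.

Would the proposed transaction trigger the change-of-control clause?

The purchase changes only Oren's holdings, so Oren is the only person who could newly come to control Halcyon.
Oren holds 100% of Halcyon, so Oren controls Halcyon.
So Oren already controls Halcyon before the transaction.
After the purchase, Oren's direct stake in Palisade rises to 27% + 12% = 39%.
Oren controlled Halcyon already, so this is not a new person acquiring control; every other person's position is unchanged or reduced.
No new person acquires control, so the clause is not triggered.

No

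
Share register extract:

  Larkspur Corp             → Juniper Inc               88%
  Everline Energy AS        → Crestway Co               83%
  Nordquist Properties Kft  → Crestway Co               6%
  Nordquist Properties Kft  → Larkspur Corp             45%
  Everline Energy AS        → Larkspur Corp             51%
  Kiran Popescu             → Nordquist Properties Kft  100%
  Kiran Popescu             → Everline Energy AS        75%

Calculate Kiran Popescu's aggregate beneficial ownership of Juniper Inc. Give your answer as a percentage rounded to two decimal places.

73.26%

Kiran reaches Juniper along 2 paths.
Via Everline → Larkspur: 75% × 51% × 88% = 33.66%.
Via Nordquist → Larkspur: 100% × 45% × 88% = 39.6%.
Total: 33.66% + 39.6% = 73.26%.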